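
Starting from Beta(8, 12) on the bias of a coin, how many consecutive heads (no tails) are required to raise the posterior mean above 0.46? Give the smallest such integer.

k = 3

After k heads and 0 tails the posterior is Beta(8+k, 12), with mean (8+k)/(8+12+k).
Set (8+k)/(20+k) > 0.46 and solve: k > (0.46·20 − 8)/(1 − 0.46) = 2.222.
The smallest integer exceeding 2.222 is 3.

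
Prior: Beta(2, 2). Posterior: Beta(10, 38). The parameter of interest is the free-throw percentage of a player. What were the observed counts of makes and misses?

A Beta(α, β) prior with s successes and f failures in binomial data gives a Beta(α+s, β+f) posterior.
Match parameters: s=10−2=8, f=38−2=36.

8 makes and 36 misses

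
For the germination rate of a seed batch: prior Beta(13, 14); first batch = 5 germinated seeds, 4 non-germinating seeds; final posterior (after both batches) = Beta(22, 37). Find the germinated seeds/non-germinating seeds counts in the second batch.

4 germinated seeds and 19 non-germinating seeds

Sequential conjugate updates are equivalent to a single update on the pooled data, so total successes = posterior α − prior α and total failures = posterior β − prior β.
Total across both batches: 22−13=9 germinated seeds, 37−14=23 non-germinating seeds.
Subtract the first batch: 9−5=4 germinated seeds and 23−4=19 non-germinating seeds.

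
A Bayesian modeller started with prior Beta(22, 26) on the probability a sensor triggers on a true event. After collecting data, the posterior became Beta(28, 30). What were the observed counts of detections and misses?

A Beta(a, b) prior with s successes and f failures in binomial data gives a Beta(a+s, b+f) posterior.
Match parameters: s=28−22=6, f=30−26=4.

6 detections and 4 misses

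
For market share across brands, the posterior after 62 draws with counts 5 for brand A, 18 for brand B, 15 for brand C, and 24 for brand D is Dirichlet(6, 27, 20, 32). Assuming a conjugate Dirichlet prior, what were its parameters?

Dirichlet(1, 9, 5, 8)

For a Dirichlet(α) prior with multinomial counts c, the posterior is Dirichlet(α + c) componentwise.
Subtract each count from the matching posterior parameter: 6−5=1, 27−18=9, 20−15=5, 32−24=8.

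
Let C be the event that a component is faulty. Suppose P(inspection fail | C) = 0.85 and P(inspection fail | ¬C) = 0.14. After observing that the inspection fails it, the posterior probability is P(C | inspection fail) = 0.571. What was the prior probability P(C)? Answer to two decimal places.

P(C) = 0.18

Bayes' rule in odds form gives O(C|E) = O(C)·[P(E|C)/P(E|¬C)], hence O(C) = O(C|E)/LR.
Posterior odds = 0.571/(1−0.571) = 1.3310. LR = 0.85/0.14 = 6.0714.
Prior odds = 1.3310/6.0714 = 0.2192, so P(C) = 0.2192/(1+0.2192) ≈ 0.18.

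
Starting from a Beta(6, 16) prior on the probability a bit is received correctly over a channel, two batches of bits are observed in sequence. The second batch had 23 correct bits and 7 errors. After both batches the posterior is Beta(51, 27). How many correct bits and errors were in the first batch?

Sequential conjugate updates are equivalent to a single update on the pooled data, so total successes = posterior α − prior α and total failures = posterior β − prior β.
Total across both batches: 51−6=45 correct bits, 27−16=11 errors.
Subtract the second batch: 45−23=22 correct bits and 11−7=4 errors.

22 correct bits and 4 errors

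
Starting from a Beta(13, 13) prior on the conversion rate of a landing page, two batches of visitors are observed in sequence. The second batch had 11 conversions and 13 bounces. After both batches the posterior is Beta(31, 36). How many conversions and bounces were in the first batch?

7 conversions and 10 bounces

Sequential conjugate updates are equivalent to a single update on the pooled data, so total successes = posterior α − prior α and total failures = posterior β − prior β.
Total across both batches: 31−13=18 conversions, 36−13=23 bounces.
Subtract the second batch: 18−11=7 conversions and 23−13=10 bounces.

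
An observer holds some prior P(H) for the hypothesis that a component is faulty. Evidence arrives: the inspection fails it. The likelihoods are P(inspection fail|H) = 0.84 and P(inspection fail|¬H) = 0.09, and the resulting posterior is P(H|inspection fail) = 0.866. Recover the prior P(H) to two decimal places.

Bayes' rule in odds form gives O(H|E) = O(H)·[P(E|H)/P(E|¬H)], hence O(H) = O(H|E)/LR.
Posterior odds = 0.866/(1−0.866) = 6.4627. LR = 0.84/0.09 = 9.3333.
Prior odds = 6.4627/9.3333 = 0.6924, so P(H) = 0.6924/(1+0.6924) ≈ 0.41.

P(H) = 0.41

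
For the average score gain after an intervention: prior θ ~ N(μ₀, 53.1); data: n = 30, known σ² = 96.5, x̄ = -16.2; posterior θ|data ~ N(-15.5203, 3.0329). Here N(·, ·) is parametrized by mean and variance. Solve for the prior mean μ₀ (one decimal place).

With known observation variance, the Normal–Normal posterior has precision τ_n = τ₀ + n/σ² and mean μ_n = (τ₀μ₀ + (n/σ²)x̄)/τ_n.
Here τ₀ = 1/53.1 = 0.018832 and τ_data = 30/96.5 = 0.310881, so τ_n = 0.329713.
Rearranging for μ₀: μ₀ = (μ_n·τ_n − τ_data·x̄)/τ₀ = (-15.5203·0.329713 − 0.310881·-16.2) / 0.018832 = -0.080972/0.018832 ≈ -4.3.

μ₀ = -4.3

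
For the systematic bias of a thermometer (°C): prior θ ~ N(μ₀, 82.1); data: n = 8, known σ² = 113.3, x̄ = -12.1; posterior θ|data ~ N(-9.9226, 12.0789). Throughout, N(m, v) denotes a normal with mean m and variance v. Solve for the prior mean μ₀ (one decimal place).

μ₀ = 2.7

With known observation variance, the Normal–Normal posterior has precision τ_n = τ₀ + n/σ² and mean μ_n = (τ₀μ₀ + (n/σ²)x̄)/τ_n.
Here τ₀ = 1/82.1 = 0.012180 and τ_data = 8/113.3 = 0.070609, so τ_n = 0.082789.
Rearranging for μ₀: μ₀ = (μ_n·τ_n − τ_data·x̄)/τ₀ = (-9.9226·0.082789 − 0.070609·-12.1) / 0.012180 = 0.032887/0.012180 ≈ 2.7.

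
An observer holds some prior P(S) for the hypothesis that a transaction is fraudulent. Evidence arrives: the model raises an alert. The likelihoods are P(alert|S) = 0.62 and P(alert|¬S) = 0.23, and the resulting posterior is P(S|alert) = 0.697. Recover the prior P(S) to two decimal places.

P(S) = 0.46

Bayes' rule in odds form gives O(S|E) = O(S)·[P(E|S)/P(E|¬S)], hence O(S) = O(S|E)/LR.
Posterior odds = 0.697/(1−0.697) = 2.3003. LR = 0.62/0.23 = 2.6957.
Prior odds = 2.3003/2.6957 = 0.8533, so P(S) = 0.8533/(1+0.8533) ≈ 0.46.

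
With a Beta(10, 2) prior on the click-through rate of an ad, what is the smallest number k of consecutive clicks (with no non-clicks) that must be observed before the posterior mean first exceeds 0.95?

k = 29

After k clicks and 0 non-clicks the posterior is Beta(10+k, 2), with mean (10+k)/(10+2+k).
Set (10+k)/(12+k) > 0.95 and solve: k > (0.95·12 − 10)/(1 − 0.95) = 28.000.
The smallest integer exceeding 28.000 is 29, and checking k=29: (39)/(41) = 0.9512 > 0.95.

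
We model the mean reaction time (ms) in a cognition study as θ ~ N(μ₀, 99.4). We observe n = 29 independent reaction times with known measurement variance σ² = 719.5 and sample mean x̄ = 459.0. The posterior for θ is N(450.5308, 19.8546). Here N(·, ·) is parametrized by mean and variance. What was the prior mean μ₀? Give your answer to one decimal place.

μ₀ = 416.6

With known observation variance, the Normal–Normal posterior has precision τ_n = τ₀ + n/σ² and mean μ_n = (τ₀μ₀ + (n/σ²)x̄)/τ_n.
Here τ₀ = 1/99.4 = 0.010060 and τ_data = 29/719.5 = 0.040306, so τ_n = 0.050366.
Rearranging for μ₀: μ₀ = (μ_n·τ_n − τ_data·x̄)/τ₀ = (450.5308·0.050366 − 0.040306·459.0) / 0.010060 = 4.190980/0.010060 ≈ 416.6.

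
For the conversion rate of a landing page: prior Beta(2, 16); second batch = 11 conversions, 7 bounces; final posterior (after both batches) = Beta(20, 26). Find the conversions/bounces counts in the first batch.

7 conversions and 3 bounces

Because Beta–binomial updating is additive in the counts, the combined data contributed (α_post−α_prior, β_post−β_prior) successes and failures.
Total across both batches: 20−2=18 conversions, 26−16=10 bounces.
Subtract the second batch: 18−11=7 conversions and 10−7=3 bounces.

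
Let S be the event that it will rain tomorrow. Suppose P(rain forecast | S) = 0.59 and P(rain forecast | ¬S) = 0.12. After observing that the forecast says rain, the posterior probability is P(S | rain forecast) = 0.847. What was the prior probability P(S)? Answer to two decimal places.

Bayes' rule in odds form gives O(S|E) = O(S)·[P(E|S)/P(E|¬S)], hence O(S) = O(S|E)/LR.
Posterior odds = 0.847/(1−0.847) = 5.5359. LR = 0.59/0.12 = 4.9167.
Prior odds = 5.5359/4.9167 = 1.1259, so P(S) = 1.1259/(1+1.1259) ≈ 0.53.

P(S) = 0.53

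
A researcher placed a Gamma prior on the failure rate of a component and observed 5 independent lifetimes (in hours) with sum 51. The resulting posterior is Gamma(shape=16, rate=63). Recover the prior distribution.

Gamma–exponential conjugacy: posterior shape = α + n, posterior rate = β + Σtᵢ.
So α = 16 − 5 = 11 and β = 63 − 51 = 12.

Gamma(shape=11, rate=12)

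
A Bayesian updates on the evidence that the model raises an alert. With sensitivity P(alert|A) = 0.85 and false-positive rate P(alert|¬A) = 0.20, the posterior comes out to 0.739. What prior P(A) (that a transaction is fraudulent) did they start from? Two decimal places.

P(A) = 0.40

In odds form, posterior odds = prior odds × likelihood ratio, so prior odds = posterior odds ÷ LR.
Posterior odds = 0.739/(1−0.739) = 2.8314. LR = 0.85/0.20 = 4.2500.
Prior odds = 2.8314/4.2500 = 0.6662, so P(A) = 0.6662/(1+0.6662) ≈ 0.40.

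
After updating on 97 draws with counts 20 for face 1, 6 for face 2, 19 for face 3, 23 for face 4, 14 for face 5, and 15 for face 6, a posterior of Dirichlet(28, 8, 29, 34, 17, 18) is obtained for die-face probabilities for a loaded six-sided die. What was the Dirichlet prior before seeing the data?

For a Dirichlet(α) prior with multinomial counts c, the posterior is Dirichlet(α + c) componentwise.
Subtract each count from the matching posterior parameter: 28−20=8, 8−6=2, 29−19=10, 34−23=11, 17−14=3, 18−15=3.

Dirichlet(8, 2, 10, 11, 3, 3)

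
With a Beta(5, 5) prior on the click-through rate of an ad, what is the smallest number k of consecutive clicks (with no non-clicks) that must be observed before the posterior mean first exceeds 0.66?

k = 5

After k clicks and 0 non-clicks the posterior is Beta(5+k, 5), with mean (5+k)/(5+5+k).
Set (5+k)/(10+k) > 0.66 and solve: k > (0.66·10 − 5)/(1 − 0.66) = 4.706.
The smallest integer exceeding 4.706 is 5.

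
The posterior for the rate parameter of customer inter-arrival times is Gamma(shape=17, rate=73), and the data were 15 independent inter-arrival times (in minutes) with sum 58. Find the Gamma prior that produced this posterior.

For an exponential likelihood with a Gamma(α, β) prior on the rate, n observations with total T give posterior Gamma(α+n, β+T).
So α = 17 − 15 = 2 and β = 73 − 58 = 15.

Gamma(shape=2, rate=15)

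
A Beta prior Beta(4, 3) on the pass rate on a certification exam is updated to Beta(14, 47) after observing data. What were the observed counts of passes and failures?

Under Beta–binomial conjugacy the posterior parameters are (a+s, b+f).
So s = 14 − 4 = 10 and f = 47 − 3 = 44.

10 passes and 44 failures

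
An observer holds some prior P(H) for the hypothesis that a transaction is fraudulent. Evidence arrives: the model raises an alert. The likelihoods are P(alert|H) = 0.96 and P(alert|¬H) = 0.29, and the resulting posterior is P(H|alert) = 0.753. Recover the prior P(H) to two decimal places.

P(H) = 0.48

Bayes' rule in odds form gives O(H|E) = O(H)·[P(E|H)/P(E|¬H)], hence O(H) = O(H|E)/LR.
Posterior odds = 0.753/(1−0.753) = 3.0486. LR = 0.96/0.29 = 3.3103.
Prior odds = 3.0486/3.3103 = 0.9209, so P(H) = 0.9209/(1+0.9209) ≈ 0.48.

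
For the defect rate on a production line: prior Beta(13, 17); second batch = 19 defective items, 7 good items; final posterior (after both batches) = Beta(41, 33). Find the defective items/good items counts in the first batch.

9 defective items and 9 good items

Because Beta–binomial updating is additive in the counts, the combined data contributed (α_post−α_prior, β_post−β_prior) successes and failures.
Total across both batches: 41−13=28 defective items, 33−17=16 good items.
Subtract the second batch: 28−19=9 defective items and 16−7=9 good items.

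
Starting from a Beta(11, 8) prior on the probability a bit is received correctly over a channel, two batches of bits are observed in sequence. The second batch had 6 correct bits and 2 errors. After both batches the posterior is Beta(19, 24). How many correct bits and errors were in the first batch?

2 correct bits and 14 errors

Because Beta–binomial updating is additive in the counts, the combined data contributed (α_post−α_prior, β_post−β_prior) successes and failures.
Total across both batches: 19−11=8 correct bits, 24−8=16 errors.
Subtract the second batch: 8−6=2 correct bits and 16−2=14 errors.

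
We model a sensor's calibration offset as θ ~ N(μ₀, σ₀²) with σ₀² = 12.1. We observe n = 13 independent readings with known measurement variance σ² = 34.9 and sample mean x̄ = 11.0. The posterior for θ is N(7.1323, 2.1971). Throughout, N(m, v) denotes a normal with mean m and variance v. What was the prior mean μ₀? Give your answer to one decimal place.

The posterior mean is a precision-weighted average: μ_n = (τ₀μ₀ + τ_data·x̄)/(τ₀+τ_data), with τ₀=1/σ₀² and τ_data=n/σ².
Here τ₀ = 1/12.1 = 0.082645 and τ_data = 13/34.9 = 0.372493, so τ_n = 0.455138.
Rearranging for μ₀: μ₀ = (μ_n·τ_n − τ_data·x̄)/τ₀ = (7.1323·0.455138 − 0.372493·11.0) / 0.082645 = -0.851242/0.082645 ≈ -10.3.

μ₀ = -10.3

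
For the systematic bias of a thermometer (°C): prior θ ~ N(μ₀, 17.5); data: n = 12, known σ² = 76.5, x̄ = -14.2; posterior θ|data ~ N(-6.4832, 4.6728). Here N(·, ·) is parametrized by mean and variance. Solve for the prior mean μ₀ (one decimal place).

μ₀ = 14.7

The posterior mean is a precision-weighted average: μ_n = (τ₀μ₀ + τ_data·x̄)/(τ₀+τ_data), with τ₀=1/σ₀² and τ_data=n/σ².
Here τ₀ = 1/17.5 = 0.057143 and τ_data = 12/76.5 = 0.156863, so τ_n = 0.214006.
Rearranging for μ₀: μ₀ = (μ_n·τ_n − τ_data·x̄)/τ₀ = (-6.4832·0.214006 − 0.156863·-14.2) / 0.057143 = 0.840011/0.057143 ≈ 14.7.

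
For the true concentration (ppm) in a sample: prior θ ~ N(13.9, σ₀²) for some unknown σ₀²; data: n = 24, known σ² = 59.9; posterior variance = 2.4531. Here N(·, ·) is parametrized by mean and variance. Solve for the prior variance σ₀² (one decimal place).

Posterior precision equals prior precision plus data precision: 1/σ_n² = 1/σ₀² + n/σ².
So 1/σ₀² = 1/2.4531 − 24/59.9 = 0.407647 − 0.400668 = 0.006979.
Hence σ₀² = 1/0.006979 ≈ 143.3.

σ₀² = 143.3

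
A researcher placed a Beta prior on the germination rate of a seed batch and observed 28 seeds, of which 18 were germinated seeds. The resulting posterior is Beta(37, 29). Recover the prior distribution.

A Beta(α, β) prior with s successes and f failures in binomial data gives a Beta(α+s, β+f) posterior.
Subtract the data counts: 37−18=19, 29−10=19.

Beta(19, 19)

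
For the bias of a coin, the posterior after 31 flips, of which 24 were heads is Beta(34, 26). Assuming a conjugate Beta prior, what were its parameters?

Under Beta–binomial conjugacy the posterior parameters are (a+s, b+f).
Subtract the data counts: 34−24=10, 26−7=19.

Beta(10, 19)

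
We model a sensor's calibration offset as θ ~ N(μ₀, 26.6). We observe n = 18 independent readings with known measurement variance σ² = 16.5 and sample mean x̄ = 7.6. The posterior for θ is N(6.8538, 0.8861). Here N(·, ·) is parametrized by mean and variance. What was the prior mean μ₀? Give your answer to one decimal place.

μ₀ = -14.8

The posterior mean is a precision-weighted average: μ_n = (τ₀μ₀ + τ_data·x̄)/(τ₀+τ_data), with τ₀=1/σ₀² and τ_data=n/σ².
Here τ₀ = 1/26.6 = 0.037594 and τ_data = 18/16.5 = 1.090909, so τ_n = 1.128503.
Rearranging for μ₀: μ₀ = (μ_n·τ_n − τ_data·x̄)/τ₀ = (6.8538·1.128503 − 1.090909·7.6) / 0.037594 = -0.556375/0.037594 ≈ -14.8.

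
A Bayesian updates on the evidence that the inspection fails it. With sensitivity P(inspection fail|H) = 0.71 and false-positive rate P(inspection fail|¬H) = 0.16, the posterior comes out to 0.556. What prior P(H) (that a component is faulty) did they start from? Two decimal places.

Bayes' rule in odds form gives O(H|E) = O(H)·[P(E|H)/P(E|¬H)], hence O(H) = O(H|E)/LR.
Posterior odds = 0.556/(1−0.556) = 1.2523. LR = 0.71/0.16 = 4.4375.
Prior odds = 1.2523/4.4375 = 0.2822, so P(H) = 0.2822/(1+0.2822) ≈ 0.22.

P(H) = 0.22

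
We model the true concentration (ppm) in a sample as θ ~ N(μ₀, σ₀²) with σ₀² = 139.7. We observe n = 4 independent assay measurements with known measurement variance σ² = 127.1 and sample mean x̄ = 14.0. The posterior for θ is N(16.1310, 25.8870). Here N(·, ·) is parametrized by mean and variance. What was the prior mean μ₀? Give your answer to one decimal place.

The posterior mean is a precision-weighted average: μ_n = (τ₀μ₀ + τ_data·x̄)/(τ₀+τ_data), with τ₀=1/σ₀² and τ_data=n/σ².
Here τ₀ = 1/139.7 = 0.007158 and τ_data = 4/127.1 = 0.031471, so τ_n = 0.038629.
Rearranging for μ₀: μ₀ = (μ_n·τ_n − τ_data·x̄)/τ₀ = (16.1310·0.038629 − 0.031471·14.0) / 0.007158 = 0.182530/0.007158 ≈ 25.5.

μ₀ = 25.5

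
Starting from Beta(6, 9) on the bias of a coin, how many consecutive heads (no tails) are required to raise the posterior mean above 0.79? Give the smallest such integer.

k = 28

After k heads and 0 tails the posterior is Beta(6+k, 9), with mean (6+k)/(6+9+k).
Set (6+k)/(15+k) > 0.79 and solve: k > (0.79·15 − 6)/(1 − 0.79) = 27.857.
The smallest integer exceeding 27.857 is 28, and checking k=28: (34)/(43) = 0.7907 > 0.79.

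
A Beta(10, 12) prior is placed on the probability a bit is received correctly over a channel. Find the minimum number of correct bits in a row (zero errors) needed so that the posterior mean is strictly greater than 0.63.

After k correct bits and 0 errors the posterior is Beta(10+k, 12), with mean (10+k)/(10+12+k).
Set (10+k)/(22+k) > 0.63 and solve: k > (0.63·22 − 10)/(1 − 0.63) = 10.432.
The smallest integer exceeding 10.432 is 11.

k = 11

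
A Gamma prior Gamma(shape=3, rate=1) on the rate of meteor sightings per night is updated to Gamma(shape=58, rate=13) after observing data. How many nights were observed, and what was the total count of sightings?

Gamma–Poisson conjugacy: posterior shape = α + Σxᵢ, posterior rate = β + n.
Matching: Σxᵢ = 58 − 3 = 55 and n = 13 − 1 = 12.

n = 12 nights with total 55 sightings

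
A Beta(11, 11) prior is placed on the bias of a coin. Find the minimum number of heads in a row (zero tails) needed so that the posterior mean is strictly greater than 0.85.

k = 52

After k heads and 0 tails the posterior is Beta(11+k, 11), with mean (11+k)/(11+11+k).
Set (11+k)/(22+k) > 0.85 and solve: k > (0.85·22 − 11)/(1 − 0.85) = 51.333.
The smallest integer exceeding 51.333 is 52, and checking k=52: (63)/(74) = 0.8514 > 0.85.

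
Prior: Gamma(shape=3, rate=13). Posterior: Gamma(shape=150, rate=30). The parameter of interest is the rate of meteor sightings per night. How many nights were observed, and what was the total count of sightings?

A Gamma(α, β) prior (rate parametrization) on a Poisson rate with n observations summing to S gives posterior Gamma(α+S, β+n).
Matching: Σxᵢ = 150 − 3 = 147 and n = 30 − 13 = 17.

n = 17 nights with total 147 sightings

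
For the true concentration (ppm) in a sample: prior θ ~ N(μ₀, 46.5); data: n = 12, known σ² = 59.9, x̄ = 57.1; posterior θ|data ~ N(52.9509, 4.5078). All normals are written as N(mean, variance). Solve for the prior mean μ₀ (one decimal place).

With known observation variance, the Normal–Normal posterior has precision τ_n = τ₀ + n/σ² and mean μ_n = (τ₀μ₀ + (n/σ²)x̄)/τ_n.
Here τ₀ = 1/46.5 = 0.021505 and τ_data = 12/59.9 = 0.200334, so τ_n = 0.221839.
Rearranging for μ₀: μ₀ = (μ_n·τ_n − τ_data·x̄)/τ₀ = (52.9509·0.221839 − 0.200334·57.1) / 0.021505 = 0.307503/0.021505 ≈ 14.3.

μ₀ = 14.3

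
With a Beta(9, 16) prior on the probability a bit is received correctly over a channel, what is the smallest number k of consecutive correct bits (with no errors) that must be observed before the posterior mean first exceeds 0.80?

k = 56

After k correct bits and 0 errors the posterior is Beta(9+k, 16), with mean (9+k)/(9+16+k).
Set (9+k)/(25+k) > 0.80 and solve: k > (0.80·25 − 9)/(1 − 0.80) = 55.000.
The smallest integer exceeding 55.000 is 56, and checking k=56: (65)/(81) = 0.8025 > 0.80.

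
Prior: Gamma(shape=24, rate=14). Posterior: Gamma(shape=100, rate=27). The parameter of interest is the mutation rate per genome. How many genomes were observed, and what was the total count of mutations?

Gamma–Poisson conjugacy: posterior shape = α + Σxᵢ, posterior rate = β + n.
Matching: Σxᵢ = 100 − 24 = 76 and n = 27 − 14 = 13.

n = 13 genomes with total 76 mutations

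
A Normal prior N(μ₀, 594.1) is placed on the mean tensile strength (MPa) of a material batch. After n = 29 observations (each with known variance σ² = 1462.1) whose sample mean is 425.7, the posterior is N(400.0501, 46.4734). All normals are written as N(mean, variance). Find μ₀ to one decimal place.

With known observation variance, the Normal–Normal posterior has precision τ_n = τ₀ + n/σ² and mean μ_n = (τ₀μ₀ + (n/σ²)x̄)/τ_n.
Here τ₀ = 1/594.1 = 0.001683 and τ_data = 29/1462.1 = 0.019834, so τ_n = 0.021517.
Rearranging for μ₀: μ₀ = (μ_n·τ_n − τ_data·x̄)/τ₀ = (400.0501·0.021517 − 0.019834·425.7) / 0.001683 = 0.164544/0.001683 ≈ 97.8.

μ₀ = 97.8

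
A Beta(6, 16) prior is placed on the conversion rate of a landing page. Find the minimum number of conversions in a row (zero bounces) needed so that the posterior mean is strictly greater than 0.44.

k = 7

After k conversions and 0 bounces the posterior is Beta(6+k, 16), with mean (6+k)/(6+16+k).
Set (6+k)/(22+k) > 0.44 and solve: k > (0.44·22 − 6)/(1 − 0.44) = 6.571.
The smallest integer exceeding 6.571 is 7, and checking k=7: (13)/(29) = 0.4483 > 0.44.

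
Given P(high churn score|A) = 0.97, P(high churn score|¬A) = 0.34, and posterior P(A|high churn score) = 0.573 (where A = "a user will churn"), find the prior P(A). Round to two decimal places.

P(A) = 0.32

In odds form, posterior odds = prior odds × likelihood ratio, so prior odds = posterior odds ÷ LR.
Posterior odds = 0.573/(1−0.573) = 1.3419. LR = 0.97/0.34 = 2.8529.
Prior odds = 1.3419/2.8529 = 0.4704, so P(A) = 0.4704/(1+0.4704) ≈ 0.32.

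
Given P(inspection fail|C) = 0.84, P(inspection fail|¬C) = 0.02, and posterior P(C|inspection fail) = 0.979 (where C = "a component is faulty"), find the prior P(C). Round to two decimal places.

P(C) = 0.53

Bayes' rule in odds form gives O(C|E) = O(C)·[P(E|C)/P(E|¬C)], hence O(C) = O(C|E)/LR.
Posterior odds = 0.979/(1−0.979) = 46.6190. LR = 0.84/0.02 = 42.0000.
Prior odds = 46.6190/42.0000 = 1.1100, so P(C) = 1.1100/(1+1.1100) ≈ 0.53.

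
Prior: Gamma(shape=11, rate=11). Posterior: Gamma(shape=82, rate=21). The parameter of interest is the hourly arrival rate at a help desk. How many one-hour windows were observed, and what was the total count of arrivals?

A Gamma(α, β) prior (rate parametrization) on a Poisson rate with n observations summing to S gives posterior Gamma(α+S, β+n).
Matching: Σxᵢ = 82 − 11 = 71 and n = 21 − 11 = 10.

n = 10 one-hour windows with total 71 arrivals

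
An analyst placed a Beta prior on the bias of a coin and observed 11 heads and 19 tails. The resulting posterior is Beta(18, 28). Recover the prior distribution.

Under Beta–binomial conjugacy the posterior parameters are (α+s, β+f).
So α = 18 − 11 = 7 and β = 28 − 19 = 9.

Beta(7, 9)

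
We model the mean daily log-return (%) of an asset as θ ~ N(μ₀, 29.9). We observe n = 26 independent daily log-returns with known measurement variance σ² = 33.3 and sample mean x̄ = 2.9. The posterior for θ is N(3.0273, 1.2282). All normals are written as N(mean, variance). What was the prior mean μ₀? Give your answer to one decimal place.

μ₀ = 6.0

With known observation variance, the Normal–Normal posterior has precision τ_n = τ₀ + n/σ² and mean μ_n = (τ₀μ₀ + (n/σ²)x̄)/τ_n.
Here τ₀ = 1/29.9 = 0.033445 and τ_data = 26/33.3 = 0.780781, so τ_n = 0.814226.
Rearranging for μ₀: μ₀ = (μ_n·τ_n − τ_data·x̄)/τ₀ = (3.0273·0.814226 − 0.780781·2.9) / 0.033445 = 0.200641/0.033445 ≈ 6.0.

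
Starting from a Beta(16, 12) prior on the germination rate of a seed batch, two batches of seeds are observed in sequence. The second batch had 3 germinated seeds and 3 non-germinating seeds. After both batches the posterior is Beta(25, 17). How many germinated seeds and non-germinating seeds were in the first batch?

Because Beta–binomial updating is additive in the counts, the combined data contributed (α_post−α_prior, β_post−β_prior) successes and failures.
Total across both batches: 25−16=9 germinated seeds, 17−12=5 non-germinating seeds.
Subtract the second batch: 9−3=6 germinated seeds and 5−3=2 non-germinating seeds.

6 germinated seeds and 2 non-germinating seeds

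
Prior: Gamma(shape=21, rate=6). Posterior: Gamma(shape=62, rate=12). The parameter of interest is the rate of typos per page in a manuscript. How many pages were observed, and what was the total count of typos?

A Gamma(α, β) prior (rate parametrization) on a Poisson rate with n observations summing to S gives posterior Gamma(α+S, β+n).
Matching: Σxᵢ = 62 − 21 = 41 and n = 12 − 6 = 6.

n = 6 pages with total 41 typos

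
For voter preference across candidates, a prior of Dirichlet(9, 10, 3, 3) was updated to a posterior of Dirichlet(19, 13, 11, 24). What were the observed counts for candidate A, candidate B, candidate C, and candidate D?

For a Dirichlet(α) prior with multinomial counts c, the posterior is Dirichlet(α + c) componentwise.
Counts are posterior − prior componentwise: 19−9=10, 13−10=3, 11−3=8, 24−3=21.

counts (10, 3, 8, 21)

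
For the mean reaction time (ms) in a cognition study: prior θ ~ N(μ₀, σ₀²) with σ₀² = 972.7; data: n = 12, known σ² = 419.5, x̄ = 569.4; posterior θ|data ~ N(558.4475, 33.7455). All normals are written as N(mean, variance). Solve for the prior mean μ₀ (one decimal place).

μ₀ = 253.7

With known observation variance, the Normal–Normal posterior has precision τ_n = τ₀ + n/σ² and mean μ_n = (τ₀μ₀ + (n/σ²)x̄)/τ_n.
Here τ₀ = 1/972.7 = 0.001028 and τ_data = 12/419.5 = 0.028605, so τ_n = 0.029633.
Rearranging for μ₀: μ₀ = (μ_n·τ_n − τ_data·x̄)/τ₀ = (558.4475·0.029633 − 0.028605·569.4) / 0.001028 = 0.260788/0.001028 ≈ 253.7.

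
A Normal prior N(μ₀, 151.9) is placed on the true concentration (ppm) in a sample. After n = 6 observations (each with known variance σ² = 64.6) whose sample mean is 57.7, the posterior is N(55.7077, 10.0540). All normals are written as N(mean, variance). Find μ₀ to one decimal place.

μ₀ = 27.6

The posterior mean is a precision-weighted average: μ_n = (τ₀μ₀ + τ_data·x̄)/(τ₀+τ_data), with τ₀=1/σ₀² and τ_data=n/σ².
Here τ₀ = 1/151.9 = 0.006583 and τ_data = 6/64.6 = 0.092879, so τ_n = 0.099462.
Rearranging for μ₀: μ₀ = (μ_n·τ_n − τ_data·x̄)/τ₀ = (55.7077·0.099462 − 0.092879·57.7) / 0.006583 = 0.181681/0.006583 ≈ 27.6.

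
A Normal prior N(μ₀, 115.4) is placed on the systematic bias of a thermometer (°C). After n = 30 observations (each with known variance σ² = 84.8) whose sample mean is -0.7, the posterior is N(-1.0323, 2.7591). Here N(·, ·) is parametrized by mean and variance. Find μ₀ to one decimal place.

The posterior mean is a precision-weighted average: μ_n = (τ₀μ₀ + τ_data·x̄)/(τ₀+τ_data), with τ₀=1/σ₀² and τ_data=n/σ².
Here τ₀ = 1/115.4 = 0.008666 and τ_data = 30/84.8 = 0.353774, so τ_n = 0.362440.
Rearranging for μ₀: μ₀ = (μ_n·τ_n − τ_data·x̄)/τ₀ = (-1.0323·0.362440 − 0.353774·-0.7) / 0.008666 = -0.126505/0.008666 ≈ -14.6.

μ₀ = -14.6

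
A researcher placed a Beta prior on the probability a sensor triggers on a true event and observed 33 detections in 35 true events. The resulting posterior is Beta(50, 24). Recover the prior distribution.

A Beta(α, β) prior with s successes and f failures in binomial data gives a Beta(α+s, β+f) posterior.
Subtract the data counts: 50−33=17, 24−2=22.

Beta(17, 22)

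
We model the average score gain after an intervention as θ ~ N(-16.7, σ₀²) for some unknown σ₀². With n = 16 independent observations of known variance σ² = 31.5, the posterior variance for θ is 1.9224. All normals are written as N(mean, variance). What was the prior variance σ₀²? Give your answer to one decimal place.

For the Normal–Normal model with known σ², precisions add: τ_n = τ₀ + n/σ².
So 1/σ₀² = 1/1.9224 − 16/31.5 = 0.520183 − 0.507937 = 0.012246.
Hence σ₀² = 1/0.012246 ≈ 81.7.

σ₀² = 81.7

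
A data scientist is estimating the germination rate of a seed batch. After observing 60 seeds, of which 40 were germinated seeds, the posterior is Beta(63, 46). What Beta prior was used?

Beta(23, 26)

Beta is conjugate to the binomial likelihood: posterior = Beta(α+s, β+f).
So α = 63 − 40 = 23 and β = 46 − 20 = 26.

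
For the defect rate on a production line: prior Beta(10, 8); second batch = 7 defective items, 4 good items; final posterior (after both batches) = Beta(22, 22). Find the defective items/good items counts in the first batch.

Sequential conjugate updates are equivalent to a single update on the pooled data, so total successes = posterior α − prior α and total failures = posterior β − prior β.
Total across both batches: 22−10=12 defective items, 22−8=14 good items.
Subtract the second batch: 12−7=5 defective items and 14−4=10 good items.

5 defective items and 10 good items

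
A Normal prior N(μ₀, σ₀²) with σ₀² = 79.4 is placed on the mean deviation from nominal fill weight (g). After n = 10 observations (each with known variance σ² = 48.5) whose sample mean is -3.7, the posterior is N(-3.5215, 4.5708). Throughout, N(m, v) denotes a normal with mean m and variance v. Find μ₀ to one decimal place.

μ₀ = -0.6

The posterior mean is a precision-weighted average: μ_n = (τ₀μ₀ + τ_data·x̄)/(τ₀+τ_data), with τ₀=1/σ₀² and τ_data=n/σ².
Here τ₀ = 1/79.4 = 0.012594 and τ_data = 10/48.5 = 0.206186, so τ_n = 0.218780.
Rearranging for μ₀: μ₀ = (μ_n·τ_n − τ_data·x̄)/τ₀ = (-3.5215·0.218780 − 0.206186·-3.7) / 0.012594 = -0.007546/0.012594 ≈ -0.6.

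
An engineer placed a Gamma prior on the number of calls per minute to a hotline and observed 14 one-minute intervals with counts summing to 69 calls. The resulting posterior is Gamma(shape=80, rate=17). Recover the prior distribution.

Gamma–Poisson conjugacy: posterior shape = α + Σxᵢ, posterior rate = β + n.
So α = 80 − 69 = 11 and β = 17 − 14 = 3.

Gamma(shape=11, rate=3)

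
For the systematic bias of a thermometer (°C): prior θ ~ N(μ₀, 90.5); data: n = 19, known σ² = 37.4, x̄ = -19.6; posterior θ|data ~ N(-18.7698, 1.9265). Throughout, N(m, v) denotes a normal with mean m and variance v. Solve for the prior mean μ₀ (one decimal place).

μ₀ = 19.4

The posterior mean is a precision-weighted average: μ_n = (τ₀μ₀ + τ_data·x̄)/(τ₀+τ_data), with τ₀=1/σ₀² and τ_data=n/σ².
Here τ₀ = 1/90.5 = 0.011050 and τ_data = 19/37.4 = 0.508021, so τ_n = 0.519071.
Rearranging for μ₀: μ₀ = (μ_n·τ_n − τ_data·x̄)/τ₀ = (-18.7698·0.519071 − 0.508021·-19.6) / 0.011050 = 0.214353/0.011050 ≈ 19.4.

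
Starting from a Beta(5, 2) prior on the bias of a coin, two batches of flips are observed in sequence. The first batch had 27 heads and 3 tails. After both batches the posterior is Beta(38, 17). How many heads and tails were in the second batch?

Sequential conjugate updates are equivalent to a single update on the pooled data, so total successes = posterior α − prior α and total failures = posterior β − prior β.
Total across both batches: 38−5=33 heads, 17−2=15 tails.
Subtract the first batch: 33−27=6 heads and 15−3=12 tails.

6 heads and 12 tails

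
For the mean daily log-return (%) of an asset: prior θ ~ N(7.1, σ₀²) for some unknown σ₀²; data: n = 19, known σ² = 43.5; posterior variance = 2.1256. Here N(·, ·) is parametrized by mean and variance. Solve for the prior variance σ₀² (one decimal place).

For the Normal–Normal model with known σ², precisions add: τ_n = τ₀ + n/σ².
So 1/σ₀² = 1/2.1256 − 19/43.5 = 0.470455 − 0.436782 = 0.033673.
Hence σ₀² = 1/0.033673 ≈ 29.7.

σ₀² = 29.7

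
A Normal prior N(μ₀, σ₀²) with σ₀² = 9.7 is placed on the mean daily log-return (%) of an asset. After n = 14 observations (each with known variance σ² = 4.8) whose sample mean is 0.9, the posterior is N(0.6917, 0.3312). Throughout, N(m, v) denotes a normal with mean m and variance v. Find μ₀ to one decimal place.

The posterior mean is a precision-weighted average: μ_n = (τ₀μ₀ + τ_data·x̄)/(τ₀+τ_data), with τ₀=1/σ₀² and τ_data=n/σ².
Here τ₀ = 1/9.7 = 0.103093 and τ_data = 14/4.8 = 2.916667, so τ_n = 3.019760.
Rearranging for μ₀: μ₀ = (μ_n·τ_n − τ_data·x̄)/τ₀ = (0.6917·3.019760 − 2.916667·0.9) / 0.103093 = -0.536232/0.103093 ≈ -5.2.

μ₀ = -5.2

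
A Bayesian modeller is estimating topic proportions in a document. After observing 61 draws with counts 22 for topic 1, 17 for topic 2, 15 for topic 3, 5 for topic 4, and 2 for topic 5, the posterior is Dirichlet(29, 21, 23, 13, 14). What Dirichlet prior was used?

For a Dirichlet(α) prior with multinomial counts c, the posterior is Dirichlet(α + c) componentwise.
Subtract each count from the matching posterior parameter: 29−22=7, 21−17=4, 23−15=8, 13−5=8, 14−2=12.

Dirichlet(7, 4, 8, 8, 12)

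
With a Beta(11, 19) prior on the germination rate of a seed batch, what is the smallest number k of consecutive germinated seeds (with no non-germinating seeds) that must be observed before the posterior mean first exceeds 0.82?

k = 76

After k germinated seeds and 0 non-germinating seeds the posterior is Beta(11+k, 19), with mean (11+k)/(11+19+k).
Set (11+k)/(30+k) > 0.82 and solve: k > (0.82·30 − 11)/(1 − 0.82) = 75.556.
The smallest integer exceeding 75.556 is 76.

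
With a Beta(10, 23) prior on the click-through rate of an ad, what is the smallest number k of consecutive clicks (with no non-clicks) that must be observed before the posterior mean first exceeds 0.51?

k = 14

After k clicks and 0 non-clicks the posterior is Beta(10+k, 23), with mean (10+k)/(10+23+k).
Set (10+k)/(33+k) > 0.51 and solve: k > (0.51·33 − 10)/(1 − 0.51) = 13.939.
The smallest integer exceeding 13.939 is 14, and checking k=14: (24)/(47) = 0.5106 > 0.51.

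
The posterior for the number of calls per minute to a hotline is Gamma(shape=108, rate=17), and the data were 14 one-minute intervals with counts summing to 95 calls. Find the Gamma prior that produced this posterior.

Gamma–Poisson conjugacy: posterior shape = α + Σxᵢ, posterior rate = β + n.
So α = 108 − 95 = 13 and β = 17 − 14 = 3.

Gamma(shape=13, rate=3)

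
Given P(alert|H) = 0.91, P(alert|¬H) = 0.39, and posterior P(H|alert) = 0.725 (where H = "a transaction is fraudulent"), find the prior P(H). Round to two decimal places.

P(H) = 0.53

In odds form, posterior odds = prior odds × likelihood ratio, so prior odds = posterior odds ÷ LR.
Posterior odds = 0.725/(1−0.725) = 2.6364. LR = 0.91/0.39 = 2.3333.
Prior odds = 2.6364/2.3333 = 1.1299, so P(H) = 1.1299/(1+1.1299) ≈ 0.53.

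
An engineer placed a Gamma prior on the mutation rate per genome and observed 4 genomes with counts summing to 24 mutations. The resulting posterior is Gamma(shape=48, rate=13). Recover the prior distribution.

A Gamma(α, β) prior (rate parametrization) on a Poisson rate with n observations summing to S gives posterior Gamma(α+S, β+n).
So α = 48 − 24 = 24 and β = 13 − 4 = 9.

Gamma(shape=24, rate=9)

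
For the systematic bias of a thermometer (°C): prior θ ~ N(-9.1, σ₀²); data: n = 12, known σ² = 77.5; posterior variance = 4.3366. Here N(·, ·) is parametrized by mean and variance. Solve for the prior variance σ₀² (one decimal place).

Posterior precision equals prior precision plus data precision: 1/σ_n² = 1/σ₀² + n/σ².
So 1/σ₀² = 1/4.3366 − 12/77.5 = 0.230595 − 0.154839 = 0.075756.
Hence σ₀² = 1/0.075756 ≈ 13.2.

σ₀² = 13.2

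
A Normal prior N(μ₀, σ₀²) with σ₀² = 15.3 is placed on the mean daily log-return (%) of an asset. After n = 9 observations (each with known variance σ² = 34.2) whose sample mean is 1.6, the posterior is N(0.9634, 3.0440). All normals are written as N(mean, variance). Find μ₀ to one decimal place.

μ₀ = -1.6

With known observation variance, the Normal–Normal posterior has precision τ_n = τ₀ + n/σ² and mean μ_n = (τ₀μ₀ + (n/σ²)x̄)/τ_n.
Here τ₀ = 1/15.3 = 0.065359 and τ_data = 9/34.2 = 0.263158, so τ_n = 0.328517.
Rearranging for μ₀: μ₀ = (μ_n·τ_n − τ_data·x̄)/τ₀ = (0.9634·0.328517 − 0.263158·1.6) / 0.065359 = -0.104560/0.065359 ≈ -1.6.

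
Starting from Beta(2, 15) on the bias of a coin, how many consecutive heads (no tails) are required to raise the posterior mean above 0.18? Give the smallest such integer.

k = 2

After k heads and 0 tails the posterior is Beta(2+k, 15), with mean (2+k)/(2+15+k).
Set (2+k)/(17+k) > 0.18 and solve: k > (0.18·17 − 2)/(1 − 0.18) = 1.293.
The smallest integer exceeding 1.293 is 2, and checking k=2: (4)/(19) = 0.2105 > 0.18.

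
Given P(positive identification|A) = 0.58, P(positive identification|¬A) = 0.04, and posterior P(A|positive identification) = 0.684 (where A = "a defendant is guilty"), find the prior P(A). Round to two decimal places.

Bayes' rule in odds form gives O(A|E) = O(A)·[P(E|A)/P(E|¬A)], hence O(A) = O(A|E)/LR.
Posterior odds = 0.684/(1−0.684) = 2.1646. LR = 0.58/0.04 = 14.5000.
Prior odds = 2.1646/14.5000 = 0.1493, so P(A) = 0.1493/(1+0.1493) ≈ 0.13.

P(A) = 0.13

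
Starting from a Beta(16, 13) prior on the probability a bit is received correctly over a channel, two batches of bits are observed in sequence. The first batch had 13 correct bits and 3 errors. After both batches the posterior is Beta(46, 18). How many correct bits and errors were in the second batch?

Because Beta–binomial updating is additive in the counts, the combined data contributed (α_post−α_prior, β_post−β_prior) successes and failures.
Total across both batches: 46−16=30 correct bits, 18−13=5 errors.
Subtract the first batch: 30−13=17 correct bits and 5−3=2 errors.

17 correct bits and 2 errors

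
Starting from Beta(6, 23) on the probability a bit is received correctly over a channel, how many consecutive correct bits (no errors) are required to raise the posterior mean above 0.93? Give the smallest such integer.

After k correct bits and 0 errors the posterior is Beta(6+k, 23), with mean (6+k)/(6+23+k).
Set (6+k)/(29+k) > 0.93 and solve: k > (0.93·29 − 6)/(1 − 0.93) = 299.571.
The smallest integer exceeding 299.571 is 300, and checking k=300: (306)/(329) = 0.9301 > 0.93.

k = 300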